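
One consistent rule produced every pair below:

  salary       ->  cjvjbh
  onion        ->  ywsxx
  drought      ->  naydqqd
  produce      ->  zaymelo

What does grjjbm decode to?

Shifts by position in salary: pos 0: s→c (+10), pos 1: a→j (+9), pos 2: l→v (+10), pos 3: a→j (+9) — repeating every 2. It's a Vigenère-style cipher with numeric key [10,9]: position i shifts by key[i mod 2].
Undoing it on grjjbm: g−10=w, r−9=i, j−10=z, j−9=a, b−10=r, m−9=d.

wizard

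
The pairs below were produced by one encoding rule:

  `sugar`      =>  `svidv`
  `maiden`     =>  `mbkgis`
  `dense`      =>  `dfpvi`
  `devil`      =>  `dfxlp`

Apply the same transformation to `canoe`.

The shift increases by 1 at each position, starting from +0: 0, 1, 2, ….
For canoe: c+0=c, a+1=b, n+2=p, o+3=r, e+4=i.

cbpri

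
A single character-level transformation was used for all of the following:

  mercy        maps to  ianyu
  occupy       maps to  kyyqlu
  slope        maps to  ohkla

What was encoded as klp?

Every letter moves 22 places later in the alphabet, wrapping around z→a.
Reversing it on klp: k−22=o, l−22=p, p−22=t.

opt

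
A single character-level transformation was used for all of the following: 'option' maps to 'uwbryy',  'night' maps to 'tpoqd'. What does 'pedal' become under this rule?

vlljv

Letter i (0-indexed) is shifted by i+6, so successive shifts are 6, 7, 8, ….
Applying it to pedal: p+6=v, e+7=l, d+8=l, a+9=j, l+10=v.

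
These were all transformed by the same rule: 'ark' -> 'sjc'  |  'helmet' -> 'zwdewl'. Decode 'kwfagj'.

senior

Compare letters: a→s is +18, r→j is +18, k→c is +18 — a constant shift. This is a Caesar cipher with shift 18.
Decoding kwfagj: k−18=s, w−18=e, f−18=n, a−18=i, g−18=o, j−18=r.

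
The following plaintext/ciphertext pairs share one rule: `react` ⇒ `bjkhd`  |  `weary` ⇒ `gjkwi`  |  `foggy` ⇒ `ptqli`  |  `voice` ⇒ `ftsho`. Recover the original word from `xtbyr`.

Shifts by position in react: pos 0: r→b (+10), pos 1: e→j (+5), pos 2: a→k (+10), pos 3: c→h (+5) — repeating every 2. The shifts repeat in a cycle of length 2: positions 0,1,… shift by +10, +5, then the pattern repeats.
Reversing it on xtbyr: x−10=n, t−5=o, b−10=r, y−5=t, r−10=h.

north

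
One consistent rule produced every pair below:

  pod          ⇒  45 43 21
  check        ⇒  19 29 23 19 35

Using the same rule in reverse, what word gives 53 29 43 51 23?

p(#16)→45 and o(#15)→43: differences scale by 2, so n = 2·pos + 13. With a=1..z=26, the number is 2·pos + 13.
Decoding 53 29 43 51 23: 53→(53−13)÷2=20=t, 29→(29−13)÷2=8=h, 43→(43−13)÷2=15=o, 51→(51−13)÷2=19=s, 23→(23−13)÷2=5=e.

those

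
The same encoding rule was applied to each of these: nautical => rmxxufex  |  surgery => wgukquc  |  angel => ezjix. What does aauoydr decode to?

Shifts by position in nautical: pos 0: n→r (+4), pos 1: a→m (+12), pos 2: u→x (+3), pos 3: t→x (+4), pos 4: i→u (+12), pos 5: c→f (+3) — repeating every 3. The shifts repeat in a cycle of length 3: positions 0,1,… shift by +4, +12, +3, then the pattern repeats.
Undoing it on aauoydr: a−4=w, a−12=o, u−3=r, o−4=k, y−12=m, d−3=a, r−4=n.

workman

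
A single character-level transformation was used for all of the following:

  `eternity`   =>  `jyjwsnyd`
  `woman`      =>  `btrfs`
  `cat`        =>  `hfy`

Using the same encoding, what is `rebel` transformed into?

wjgjq

Compare letters: e→j is +5, t→y is +5, e→j is +5 — a constant shift. It's a constant shift of +5 (ROT5).
On rebel: r+5=w, e+5=j, b+5=g, e+5=j, l+5=q.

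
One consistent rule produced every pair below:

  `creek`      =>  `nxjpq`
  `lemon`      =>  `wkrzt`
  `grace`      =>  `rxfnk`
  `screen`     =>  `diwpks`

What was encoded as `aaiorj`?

puddle

It's a Vigenère-style cipher with numeric key [11,6,5]: position i shifts by key[i mod 3].
Undoing it on aaiorj: a−11=p, a−6=u, i−5=d, o−11=d, r−6=l, j−5=e.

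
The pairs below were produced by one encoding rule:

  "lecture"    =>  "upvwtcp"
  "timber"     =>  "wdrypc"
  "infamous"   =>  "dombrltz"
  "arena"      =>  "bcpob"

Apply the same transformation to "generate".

l(11)→u(20) and e(4)→p(15) fit y≡23x+1 (mod 26); the inverse of 23 mod 26 is 17. Each letter's alphabet position (a=0..z=25) is mapped through 23·x+1 mod 26 — an affine cipher.
For generate: g(6)→23·6+1≡9=j; e(4)→23·4+1≡15=p; n(13)→23·13+1≡14=o; e(4)→23·4+1≡15=p; r(17)→23·17+1≡2=c; a(0)→23·0+1≡1=b; t(19)→23·19+1≡22=w; e(4)→23·4+1≡15=p (all mod 26).

jpopcbwp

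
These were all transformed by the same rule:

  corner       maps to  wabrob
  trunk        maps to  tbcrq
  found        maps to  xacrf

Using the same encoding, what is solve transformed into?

kazlo

c(2)→w(22) and o(14)→a(0) fit y≡9x+4 (mod 26); the inverse of 9 mod 26 is 3. Treating letters as 0–25, the rule is x ↦ 9x + 4 (mod 26).
On solve: s(18)→9·18+4≡10=k; o(14)→9·14+4≡0=a; l(11)→9·11+4≡25=z; v(21)→9·21+4≡11=l; e(4)→9·4+4≡14=o (all mod 26).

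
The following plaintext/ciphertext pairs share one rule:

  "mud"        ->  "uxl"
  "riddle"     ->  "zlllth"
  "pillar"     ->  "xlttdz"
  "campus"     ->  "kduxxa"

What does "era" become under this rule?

hzd

Two shifts are in play — +3 for a/e/i/o/u, +8 for every other letter.
On era: e(vowel)+3=h, r(cons)+8=z, a(vowel)+3=d.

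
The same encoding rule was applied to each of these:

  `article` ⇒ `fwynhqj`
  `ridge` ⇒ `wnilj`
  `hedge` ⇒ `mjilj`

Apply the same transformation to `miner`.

Compare letters: a→f is +5, r→w is +5, t→y is +5 — a constant shift. It's a constant shift of +5 (ROT5).
On miner: m+5=r, i+5=n, n+5=s, e+5=j, r+5=w.

rnsjw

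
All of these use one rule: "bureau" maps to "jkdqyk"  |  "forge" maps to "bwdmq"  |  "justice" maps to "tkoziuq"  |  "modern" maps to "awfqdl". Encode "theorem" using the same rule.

zxqwdqa

b(1)→j(9) and u(20)→k(10) fit y≡11x+24 (mod 26); the inverse of 11 mod 26 is 19. Each letter's alphabet position (a=0..z=25) is mapped through 11·x+24 mod 26 — an affine cipher.
On theorem: t(19)→11·19+24≡25=z; h(7)→11·7+24≡23=x; e(4)→11·4+24≡16=q; o(14)→11·14+24≡22=w; r(17)→11·17+24≡3=d; e(4)→11·4+24≡16=q; m(12)→11·12+24≡0=a (all mod 26).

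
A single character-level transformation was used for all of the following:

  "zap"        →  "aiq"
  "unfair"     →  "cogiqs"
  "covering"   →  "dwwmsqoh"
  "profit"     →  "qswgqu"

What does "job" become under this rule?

The shift depends on letter class: consonant z→a is +1, but vowel a→i is +8. The rule splits by letter class: vowels +8, consonants +1.
On job: j(cons)+1=k, o(vowel)+8=w, b(cons)+1=c.

kwc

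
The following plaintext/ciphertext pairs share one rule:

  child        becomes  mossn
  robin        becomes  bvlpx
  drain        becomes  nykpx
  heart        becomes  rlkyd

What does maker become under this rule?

whulb

The shifts repeat in a cycle of length 2: positions 0,1,… shift by +10, +7, then the pattern repeats.
For maker: m+10=w, a+7=h, k+10=u, e+7=l, r+10=b.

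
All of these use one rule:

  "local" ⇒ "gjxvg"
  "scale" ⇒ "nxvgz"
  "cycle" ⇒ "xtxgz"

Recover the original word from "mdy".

rid

Compare letters: l→g is +21, o→j is +21, c→x is +21 — a constant shift. It's a constant shift of +21 (ROT21).
Decoding mdy: m−21=r, d−21=i, y−21=d.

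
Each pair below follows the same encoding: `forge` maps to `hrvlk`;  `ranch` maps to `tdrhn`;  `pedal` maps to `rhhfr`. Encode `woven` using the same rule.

yrzjt

In forge: f→h is +2, o→r is +3, r→v is +4, g→l is +5 — the shift increases by 1 each position. Letter i (0-indexed) is shifted by i+2, so successive shifts are 2, 3, 4, ….
For woven: w+2=y, o+3=r, v+4=z, e+5=j, n+6=t.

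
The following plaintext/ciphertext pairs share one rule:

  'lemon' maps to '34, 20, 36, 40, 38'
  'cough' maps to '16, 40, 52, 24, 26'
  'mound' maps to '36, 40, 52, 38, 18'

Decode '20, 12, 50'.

l(#12)→34 and e(#5)→20: differences scale by 2, so n = 2·pos + 10. With a=1..z=26, the number is 2·pos + 10.
Reversing it on 20, 12, 50: 20→(20−10)÷2=5=e, 12→(12−10)÷2=1=a, 50→(50−10)÷2=20=t.

eat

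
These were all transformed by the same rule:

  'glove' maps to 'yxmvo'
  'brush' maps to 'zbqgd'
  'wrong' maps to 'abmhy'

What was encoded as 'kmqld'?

youth

g(6)→y(24) and l(11)→x(23) fit y≡5x+20 (mod 26); the inverse of 5 mod 26 is 21. Each letter's alphabet position (a=0..z=25) is mapped through 5·x+20 mod 26 — an affine cipher.
Undoing it on kmqld: k(10)→21·(10−20)≡24=y; m(12)→21·(12−20)≡14=o; q(16)→21·(16−20)≡20=u; l(11)→21·(11−20)≡19=t; d(3)→21·(3−20)≡7=h (all mod 26).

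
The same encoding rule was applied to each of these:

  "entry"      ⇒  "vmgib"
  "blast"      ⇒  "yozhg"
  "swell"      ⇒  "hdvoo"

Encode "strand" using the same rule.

Each pair mirrors across the alphabet (e↔v, n↔m, t↔g): positions sum to 25. Letters are reflected about the middle of the alphabet (position → 25−position): Atbash.
Applying it to strand: s↔h, t↔g, r↔i, a↔z, n↔m, d↔w.

hgizmw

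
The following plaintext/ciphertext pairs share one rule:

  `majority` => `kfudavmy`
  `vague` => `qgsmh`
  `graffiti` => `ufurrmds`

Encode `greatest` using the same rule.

feqfmqds

The output letters match the input read backwards, each shifted +12: majority reversed is ytirojam. Read the word backwards and shift each letter +12.
Applying it to greatest: reverse → tsetaerg; then shift: t+12=f, s+12=e, e+12=q, t+12=f, a+12=m, e+12=q, r+12=d, g+12=s.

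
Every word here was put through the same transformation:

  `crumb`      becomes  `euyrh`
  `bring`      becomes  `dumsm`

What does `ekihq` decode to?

check

In crumb: c→e is +2, r→u is +3, u→y is +4, m→r is +5 — the shift increases by 1 each position. The shift increases by 1 at each position, starting from +2: 2, 3, 4, ….
Decoding ekihq: e−2=c, k−3=h, i−4=e, h−5=c, q−6=k.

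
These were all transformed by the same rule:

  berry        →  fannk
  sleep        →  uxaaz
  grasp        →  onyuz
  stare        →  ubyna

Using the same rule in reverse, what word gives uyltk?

sandy

Treating letters as 0–25, the rule is x ↦ 7x + 24 (mod 26).
Reversing it on uyltk: u(20)→15·(20−24)≡18=s; y(24)→15·(24−24)≡0=a; l(11)→15·(11−24)≡13=n; t(19)→15·(19−24)≡3=d; k(10)→15·(10−24)≡24=y (all mod 26).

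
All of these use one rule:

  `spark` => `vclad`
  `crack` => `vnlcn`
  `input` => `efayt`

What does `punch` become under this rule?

snyfa

The output letters match the input read backwards, each shifted +11: spark reversed is kraps. The word is reversed, then every letter is shifted forward by 11.
For punch: reverse → hcnup; then shift: h+11=s, c+11=n, n+11=y, u+11=f, p+11=a.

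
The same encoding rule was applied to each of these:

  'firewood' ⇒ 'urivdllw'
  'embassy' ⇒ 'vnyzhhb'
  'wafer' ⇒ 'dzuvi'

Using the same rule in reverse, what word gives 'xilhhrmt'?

Each pair mirrors across the alphabet (f↔u, i↔r, r↔i): positions sum to 25. Each letter is replaced by its mirror in the alphabet: a↔z, b↔y, c↔x, and so on (the Atbash cipher).
Reversing it on xilhhrmt: x↔c, i↔r, l↔o, h↔s, h↔s, r↔i, m↔n, t↔g.

crossing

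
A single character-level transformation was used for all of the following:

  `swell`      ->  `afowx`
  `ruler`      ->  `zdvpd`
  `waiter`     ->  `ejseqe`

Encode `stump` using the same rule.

acexb

In swell: s→a is +8, w→f is +9, e→o is +10, l→w is +11 — the shift increases by 1 each position. Each letter shifts forward by (position + 8), i.e. 8, 9, 10, … — the shift grows by one for each successive letter.
Applying it to stump: s+8=a, t+9=c, u+10=e, m+11=x, p+12=b.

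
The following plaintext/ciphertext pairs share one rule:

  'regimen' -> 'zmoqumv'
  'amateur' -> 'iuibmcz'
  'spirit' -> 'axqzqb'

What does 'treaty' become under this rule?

Compare letters: r→z is +8, e→m is +8, g→o is +8 — a constant shift. This is a Caesar cipher with shift 8.
On treaty: t+8=b, r+8=z, e+8=m, a+8=i, t+8=b, y+8=g.

bzmibg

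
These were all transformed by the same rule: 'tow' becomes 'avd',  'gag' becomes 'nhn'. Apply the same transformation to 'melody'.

tlsvkf

This is a Caesar cipher with shift 7.
On melody: m+7=t, e+7=l, l+7=s, o+7=v, d+7=k, y+7=f.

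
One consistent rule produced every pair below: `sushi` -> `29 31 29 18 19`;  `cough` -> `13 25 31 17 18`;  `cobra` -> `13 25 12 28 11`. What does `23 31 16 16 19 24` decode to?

s is letter #19 and maps to 29: an offset of 10. Letters become their 1-based position plus 10 (so a→11, b→12, …).
Reversing it on 23 31 16 16 19 24: 23→(23−10)÷1=13=m, 31→(31−10)÷1=21=u, 16→(16−10)÷1=6=f, 16→(16−10)÷1=6=f, 19→(19−10)÷1=9=i, 24→(24−10)÷1=14=n.

muffin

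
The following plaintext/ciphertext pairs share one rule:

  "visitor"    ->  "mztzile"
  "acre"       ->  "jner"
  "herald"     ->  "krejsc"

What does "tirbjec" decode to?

Treating letters as 0–25, the rule is x ↦ 15x + 9 (mod 26).
Undoing it on tirbjec: t(19)→7·(19−9)≡18=s; i(8)→7·(8−9)≡19=t; r(17)→7·(17−9)≡4=e; b(1)→7·(1−9)≡22=w; j(9)→7·(9−9)≡0=a; e(4)→7·(4−9)≡17=r; c(2)→7·(2−9)≡3=d (all mod 26).

steward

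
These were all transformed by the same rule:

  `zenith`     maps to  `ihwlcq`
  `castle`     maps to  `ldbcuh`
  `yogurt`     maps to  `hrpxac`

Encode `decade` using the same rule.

mhldmh

The shift depends on letter class: consonant z→i is +9, but vowel e→h is +3. Vowels shift forward by 3 and consonants shift forward by 9.
Applying it to decade: d(cons)+9=m, e(vowel)+3=h, c(cons)+9=l, a(vowel)+3=d, d(cons)+9=m, e(vowel)+3=h.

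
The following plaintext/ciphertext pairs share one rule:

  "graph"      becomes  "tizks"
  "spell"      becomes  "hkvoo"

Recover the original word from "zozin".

Each pair mirrors across the alphabet (g↔t, r↔i, a↔z): positions sum to 25. Each letter is replaced by its mirror in the alphabet: a↔z, b↔y, c↔x, and so on (the Atbash cipher).
Decoding zozin: z↔a, o↔l, z↔a, i↔r, n↔m.

alarm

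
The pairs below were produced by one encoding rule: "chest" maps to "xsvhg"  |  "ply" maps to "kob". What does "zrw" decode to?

aid

Each pair mirrors across the alphabet (c↔x, h↔s, e↔v): positions sum to 25. This is the alphabet-reversal cipher (Atbash): a becomes z, b becomes y, etc.
Undoing it on zrw: z↔a, r↔i, w↔d.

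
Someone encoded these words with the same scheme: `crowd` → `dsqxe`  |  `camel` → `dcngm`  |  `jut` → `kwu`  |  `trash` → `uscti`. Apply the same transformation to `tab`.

The shift depends on letter class: consonant c→d is +1, but vowel o→q is +2. The rule splits by letter class: vowels +2, consonants +1.
For tab: t(cons)+1=u, a(vowel)+2=c, b(cons)+1=c.

ucc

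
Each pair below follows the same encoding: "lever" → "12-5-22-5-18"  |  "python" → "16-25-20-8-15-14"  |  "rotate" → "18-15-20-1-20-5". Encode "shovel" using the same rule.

l is letter #12 and maps to 12: an offset of 0. Letters become their 1-indexed alphabet positions: a=1 … z=26.
Applying it to shovel: s=19→19, h=8→8, o=15→15, v=22→22, e=5→5, l=12→12.

19-8-15-22-5-12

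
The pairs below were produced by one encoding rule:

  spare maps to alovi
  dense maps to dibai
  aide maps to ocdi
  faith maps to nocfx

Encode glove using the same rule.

s(18)→a(0) and p(15)→l(11) fit y≡5x+14 (mod 26); the inverse of 5 mod 26 is 21. Each letter's alphabet position (a=0..z=25) is mapped through 5·x+14 mod 26 — an affine cipher.
Applying it to glove: g(6)→5·6+14≡18=s; l(11)→5·11+14≡17=r; o(14)→5·14+14≡6=g; v(21)→5·21+14≡15=p; e(4)→5·4+14≡8=i (all mod 26).

srgpi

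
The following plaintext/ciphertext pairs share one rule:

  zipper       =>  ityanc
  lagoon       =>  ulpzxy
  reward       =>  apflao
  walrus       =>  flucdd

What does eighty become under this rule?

ntpscj

Shifts by position in zipper: pos 0: z→i (+9), pos 1: i→t (+11), pos 2: p→y (+9), pos 3: p→a (+11) — repeating every 2. The shifts repeat in a cycle of length 2: positions 0,1,… shift by +9, +11, then the pattern repeats.
On eighty: e+9=n, i+11=t, g+9=p, h+11=s, t+9=c, y+11=j.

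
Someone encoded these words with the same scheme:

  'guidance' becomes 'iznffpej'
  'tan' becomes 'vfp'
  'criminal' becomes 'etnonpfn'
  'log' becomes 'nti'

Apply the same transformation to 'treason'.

The shift depends on letter class: consonant g→i is +2, but vowel u→z is +5. Two shifts are in play — +5 for a/e/i/o/u, +2 for every other letter.
Applying it to treason: t(cons)+2=v, r(cons)+2=t, e(vowel)+5=j, a(vowel)+5=f, s(cons)+2=u, o(vowel)+5=t, n(cons)+2=p.

vtjfutp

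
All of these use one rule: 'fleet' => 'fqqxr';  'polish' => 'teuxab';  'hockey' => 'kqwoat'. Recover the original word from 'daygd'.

The output letters match the input read backwards, each shifted +12: fleet reversed is teelf. Read the word backwards and shift each letter +12.
Decoding daygd: shift back: d−12=r, a−12=o, y−12=m, g−12=u, d−12=r → romur; then reverse → rumor.

rumor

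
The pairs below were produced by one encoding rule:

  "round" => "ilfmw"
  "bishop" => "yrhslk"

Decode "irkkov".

Each pair mirrors across the alphabet (r↔i, o↔l, u↔f): positions sum to 25. This is the alphabet-reversal cipher (Atbash): a becomes z, b becomes y, etc.
Decoding irkkov: i↔r, r↔i, k↔p, k↔p, o↔l, v↔e.

ripple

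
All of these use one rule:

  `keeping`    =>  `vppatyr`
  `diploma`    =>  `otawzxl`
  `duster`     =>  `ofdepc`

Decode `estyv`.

Compare letters: k→v is +11, e→p is +11, e→p is +11 — a constant shift. Every letter moves 11 places later in the alphabet, wrapping around z→a.
Reversing it on estyv: e−11=t, s−11=h, t−11=i, y−11=n, v−11=k.

think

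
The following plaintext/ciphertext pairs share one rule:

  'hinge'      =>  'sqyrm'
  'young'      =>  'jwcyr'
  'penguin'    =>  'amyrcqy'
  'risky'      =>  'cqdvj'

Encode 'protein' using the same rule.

The rule splits by letter class: vowels +8, consonants +11.
On protein: p(cons)+11=a, r(cons)+11=c, o(vowel)+8=w, t(cons)+11=e, e(vowel)+8=m, i(vowel)+8=q, n(cons)+11=y.

acwemqy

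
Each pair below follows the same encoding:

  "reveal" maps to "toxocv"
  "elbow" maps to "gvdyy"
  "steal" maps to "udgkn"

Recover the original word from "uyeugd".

socket

Shifts by position in reveal: pos 0: r→t (+2), pos 1: e→o (+10), pos 2: v→x (+2), pos 3: e→o (+10) — repeating every 2. A repeating key of period 2 is used — shifts +2, +10 over and over.
Decoding uyeugd: u−2=s, y−10=o, e−2=c, u−10=k, g−2=e, d−10=t.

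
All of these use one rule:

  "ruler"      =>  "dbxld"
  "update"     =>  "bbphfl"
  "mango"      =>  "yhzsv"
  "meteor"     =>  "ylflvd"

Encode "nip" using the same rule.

zpb

The shift depends on letter class: consonant r→d is +12, but vowel u→b is +7. Two shifts are in play — +7 for a/e/i/o/u, +12 for every other letter.
On nip: n(cons)+12=z, i(vowel)+7=p, p(cons)+12=b.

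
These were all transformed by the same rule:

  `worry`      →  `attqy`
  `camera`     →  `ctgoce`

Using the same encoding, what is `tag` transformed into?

icv

The output letters match the input read backwards, each shifted +2: worry reversed is yrrow. Two steps: reverse the string, then apply a Caesar shift of +2.
On tag: reverse → gat; then shift: g+2=i, a+2=c, t+2=v.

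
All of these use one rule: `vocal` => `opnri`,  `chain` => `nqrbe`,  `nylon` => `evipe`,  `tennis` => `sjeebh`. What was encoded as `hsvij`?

v(21)→o(14) and o(14)→p(15) fit y≡11x+17 (mod 26); the inverse of 11 mod 26 is 19. Treating letters as 0–25, the rule is x ↦ 11x + 17 (mod 26).
Reversing it on hsvij: h(7)→19·(7−17)≡18=s; s(18)→19·(18−17)≡19=t; v(21)→19·(21−17)≡24=y; i(8)→19·(8−17)≡11=l; j(9)→19·(9−17)≡4=e (all mod 26).

style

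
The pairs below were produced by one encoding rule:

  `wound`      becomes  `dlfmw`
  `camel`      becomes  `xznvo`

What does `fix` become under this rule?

Each pair mirrors across the alphabet (w↔d, o↔l, u↔f): positions sum to 25. Each letter is replaced by its mirror in the alphabet: a↔z, b↔y, c↔x, and so on (the Atbash cipher).
For fix: f↔u, i↔r, x↔c.

urc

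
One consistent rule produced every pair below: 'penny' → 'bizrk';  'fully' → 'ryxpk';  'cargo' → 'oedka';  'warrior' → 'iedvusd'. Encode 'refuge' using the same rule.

Shifts by position in penny: pos 0: p→b (+12), pos 1: e→i (+4), pos 2: n→z (+12), pos 3: n→r (+4) — repeating every 2. It's a Vigenère-style cipher with numeric key [12,4]: position i shifts by key[i mod 2].
On refuge: r+12=d, e+4=i, f+12=r, u+4=y, g+12=s, e+4=i.

dirysi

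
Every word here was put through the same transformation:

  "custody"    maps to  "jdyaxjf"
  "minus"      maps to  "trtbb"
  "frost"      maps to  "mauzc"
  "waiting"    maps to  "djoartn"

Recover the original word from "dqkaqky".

Shifts by position in custody: pos 0: c→j (+7), pos 1: u→d (+9), pos 2: s→y (+6), pos 3: t→a (+7), pos 4: o→x (+9), pos 5: d→j (+6) — repeating every 3. It's a Vigenère-style cipher with numeric key [7,9,6]: position i shifts by key[i mod 3].
Reversing it on dqkaqky: d−7=w, q−9=h, k−6=e, a−7=t, q−9=h, k−6=e, y−7=r.

whether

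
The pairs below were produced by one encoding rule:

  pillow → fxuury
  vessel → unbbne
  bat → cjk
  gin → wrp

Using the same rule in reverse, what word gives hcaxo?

forty

The output letters match the input read backwards, each shifted +9: pillow reversed is wollip. Two steps: reverse the string, then apply a Caesar shift of +9.
Decoding hcaxo: shift back: h−9=y, c−9=t, a−9=r, x−9=o, o−9=f → ytrof; then reverse → forty.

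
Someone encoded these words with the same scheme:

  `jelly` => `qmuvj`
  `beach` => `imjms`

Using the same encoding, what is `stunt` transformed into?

In jelly: j→q is +7, e→m is +8, l→u is +9, l→v is +10 — the shift increases by 1 each position. Letter i (0-indexed) is shifted by i+7, so successive shifts are 7, 8, 9, ….
For stunt: s+7=z, t+8=b, u+9=d, n+10=x, t+11=e.

zbdxe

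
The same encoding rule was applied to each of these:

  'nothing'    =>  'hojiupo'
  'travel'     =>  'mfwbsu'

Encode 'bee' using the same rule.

ffc

The output letters match the input read backwards, each shifted +1: nothing reversed is gnihton. Two steps: reverse the string, then apply a Caesar shift of +1.
On bee: reverse → eeb; then shift: e+1=f, e+1=f, b+1=c.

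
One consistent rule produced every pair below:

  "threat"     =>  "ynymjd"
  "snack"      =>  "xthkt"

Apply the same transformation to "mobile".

In threat: t→y is +5, h→n is +6, r→y is +7, e→m is +8 — the shift increases by 1 each position. Each letter shifts forward by (position + 5), i.e. 5, 6, 7, … — the shift grows by one for each successive letter.
On mobile: m+5=r, o+6=u, b+7=i, i+8=q, l+9=u, e+10=o.

ruiquo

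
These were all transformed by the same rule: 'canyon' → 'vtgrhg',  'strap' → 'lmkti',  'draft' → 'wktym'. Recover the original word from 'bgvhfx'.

income

Compare letters: c→v is +19, a→t is +19, n→g is +19 — a constant shift. It's a constant shift of +19 (ROT19).
Decoding bgvhfx: b−19=i, g−19=n, v−19=c, h−19=o, f−19=m, x−19=e.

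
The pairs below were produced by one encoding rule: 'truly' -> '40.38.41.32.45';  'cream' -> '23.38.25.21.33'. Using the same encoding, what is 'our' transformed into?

t is letter #20 and maps to 40: an offset of 20. The number is (letter's place in the alphabet, a=1) + 20.
On our: o=15→35, u=21→41, r=18→38.

35.41.38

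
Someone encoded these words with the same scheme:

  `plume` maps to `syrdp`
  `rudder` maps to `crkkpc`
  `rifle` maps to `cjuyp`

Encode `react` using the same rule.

cpvfm

p(15)→s(18) and l(11)→y(24) fit y≡5x+21 (mod 26); the inverse of 5 mod 26 is 21. Each letter's alphabet position (a=0..z=25) is mapped through 5·x+21 mod 26 — an affine cipher.
On react: r(17)→5·17+21≡2=c; e(4)→5·4+21≡15=p; a(0)→5·0+21≡21=v; c(2)→5·2+21≡5=f; t(19)→5·19+21≡12=m (all mod 26).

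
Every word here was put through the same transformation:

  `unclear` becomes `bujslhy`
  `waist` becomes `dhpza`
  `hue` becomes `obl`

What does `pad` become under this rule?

whk

Compare letters: u→b is +7, n→u is +7, c→j is +7 — a constant shift. Each letter is shifted forward by 7 in the alphabet (a Caesar shift of +7).
On pad: p+7=w, a+7=h, d+7=k.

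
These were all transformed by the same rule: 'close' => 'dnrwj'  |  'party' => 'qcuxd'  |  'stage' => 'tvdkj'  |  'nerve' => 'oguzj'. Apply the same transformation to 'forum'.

gquyr

In close: c→d is +1, l→n is +2, o→r is +3, s→w is +4 — the shift increases by 1 each position. Letter i (0-indexed) is shifted by i+1, so successive shifts are 1, 2, 3, ….
On forum: f+1=g, o+2=q, r+3=u, u+4=y, m+5=r.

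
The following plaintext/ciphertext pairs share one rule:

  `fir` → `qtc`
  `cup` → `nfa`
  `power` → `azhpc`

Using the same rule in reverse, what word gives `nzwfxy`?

column

Compare letters: f→q is +11, i→t is +11, r→c is +11 — a constant shift. It's a constant shift of +11 (ROT11).
Reversing it on nzwfxy: n−11=c, z−11=o, w−11=l, f−11=u, x−11=m, y−11=n.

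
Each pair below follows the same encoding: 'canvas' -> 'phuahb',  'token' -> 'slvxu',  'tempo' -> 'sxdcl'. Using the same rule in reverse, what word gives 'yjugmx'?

bundle

c(2)→p(15) and a(0)→h(7) fit y≡17x+7 (mod 26); the inverse of 17 mod 26 is 23. This is an affine cipher: with a=0,…,z=25, each position x becomes (17x+7) mod 26.
Undoing it on yjugmx: y(24)→23·(24−7)≡1=b; j(9)→23·(9−7)≡20=u; u(20)→23·(20−7)≡13=n; g(6)→23·(6−7)≡3=d; m(12)→23·(12−7)≡11=l; x(23)→23·(23−7)≡4=e (all mod 26).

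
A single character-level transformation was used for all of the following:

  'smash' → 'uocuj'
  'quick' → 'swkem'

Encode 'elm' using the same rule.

Compare letters: s→u is +2, m→o is +2, a→c is +2 — a constant shift. This is a Caesar cipher with shift 2.
Applying it to elm: e+2=g, l+2=n, m+2=o.

gno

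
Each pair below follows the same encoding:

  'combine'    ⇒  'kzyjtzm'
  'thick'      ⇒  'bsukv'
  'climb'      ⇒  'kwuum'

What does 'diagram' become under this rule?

ltmocmu

Shifts by position in combine: pos 0: c→k (+8), pos 1: o→z (+11), pos 2: m→y (+12), pos 3: b→j (+8), pos 4: i→t (+11), pos 5: n→z (+12) — repeating every 3. The shifts repeat in a cycle of length 3: positions 0,1,… shift by +8, +11, +12, then the pattern repeats.
On diagram: d+8=l, i+11=t, a+12=m, g+8=o, r+11=c, a+12=m, m+8=u.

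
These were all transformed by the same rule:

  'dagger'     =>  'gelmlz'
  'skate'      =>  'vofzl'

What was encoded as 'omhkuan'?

license

In dagger: d→g is +3, a→e is +4, g→l is +5, g→m is +6 — the shift increases by 1 each position. The shift increases by 1 at each position, starting from +3: 3, 4, 5, ….
Undoing it on omhkuan: o−3=l, m−4=i, h−5=c, k−6=e, u−7=n, a−8=s, n−9=e.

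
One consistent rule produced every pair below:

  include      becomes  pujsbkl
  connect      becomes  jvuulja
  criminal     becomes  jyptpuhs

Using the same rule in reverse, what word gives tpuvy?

minor

Compare letters: i→p is +7, n→u is +7, c→j is +7 — a constant shift. Every letter moves 7 places later in the alphabet, wrapping around z→a.
Undoing it on tpuvy: t−7=m, p−7=i, u−7=n, v−7=o, y−7=r.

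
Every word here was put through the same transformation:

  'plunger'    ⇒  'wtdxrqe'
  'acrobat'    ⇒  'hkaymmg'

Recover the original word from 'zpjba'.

sharp

In plunger: p→w is +7, l→t is +8, u→d is +9, n→x is +10 — the shift increases by 1 each position. The shift increases by 1 at each position, starting from +7: 7, 8, 9, ….
Reversing it on zpjba: z−7=s, p−8=h, j−9=a, b−10=r, a−11=p.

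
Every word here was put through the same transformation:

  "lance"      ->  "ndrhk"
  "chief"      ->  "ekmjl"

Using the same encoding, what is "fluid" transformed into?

In lance: l→n is +2, a→d is +3, n→r is +4, c→h is +5 — the shift increases by 1 each position. Letter i (0-indexed) is shifted by i+2, so successive shifts are 2, 3, 4, ….
Applying it to fluid: f+2=h, l+3=o, u+4=y, i+5=n, d+6=j.

hoynj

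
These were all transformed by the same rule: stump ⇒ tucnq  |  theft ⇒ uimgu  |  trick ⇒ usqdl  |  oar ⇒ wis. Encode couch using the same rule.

The shift depends on letter class: consonant s→t is +1, but vowel u→c is +8. Vowels shift forward by 8 and consonants shift forward by 1.
Applying it to couch: c(cons)+1=d, o(vowel)+8=w, u(vowel)+8=c, c(cons)+1=d, h(cons)+1=i.

dwcdi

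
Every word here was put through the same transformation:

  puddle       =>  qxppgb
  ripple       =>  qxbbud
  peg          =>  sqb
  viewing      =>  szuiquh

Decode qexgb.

The output letters match the input read backwards, each shifted +12: puddle reversed is elddup. Two steps: reverse the string, then apply a Caesar shift of +12.
Undoing it on qexgb: shift back: q−12=e, e−12=s, x−12=l, g−12=u, b−12=p → eslup; then reverse → pulse.

pulse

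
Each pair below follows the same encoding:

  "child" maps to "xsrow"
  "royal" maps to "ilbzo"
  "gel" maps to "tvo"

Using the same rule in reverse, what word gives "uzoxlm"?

falcon

Each pair mirrors across the alphabet (c↔x, h↔s, i↔r): positions sum to 25. This is the alphabet-reversal cipher (Atbash): a becomes z, b becomes y, etc.
Reversing it on uzoxlm: u↔f, z↔a, o↔l, x↔c, l↔o, m↔n.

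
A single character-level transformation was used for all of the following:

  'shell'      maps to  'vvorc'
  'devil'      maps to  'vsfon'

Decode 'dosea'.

Read the word backwards and shift each letter +10.
Reversing it on dosea: shift back: d−10=t, o−10=e, s−10=i, e−10=u, a−10=q → teiuq; then reverse → quiet.

quiet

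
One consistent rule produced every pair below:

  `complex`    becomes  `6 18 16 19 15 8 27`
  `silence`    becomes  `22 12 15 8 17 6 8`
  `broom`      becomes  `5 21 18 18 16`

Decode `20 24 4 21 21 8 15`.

Letters become their 1-based position plus 3 (so a→4, b→5, …).
Undoing it on 20 24 4 21 21 8 15: 20→(20−3)÷1=17=q, 24→(24−3)÷1=21=u, 4→(4−3)÷1=1=a, 21→(21−3)÷1=18=r, 21→(21−3)÷1=18=r, 8→(8−3)÷1=5=e, 15→(15−3)÷1=12=l.

quarrel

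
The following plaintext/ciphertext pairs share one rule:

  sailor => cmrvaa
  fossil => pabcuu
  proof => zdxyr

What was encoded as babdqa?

Shifts by position in sailor: pos 0: s→c (+10), pos 1: a→m (+12), pos 2: i→r (+9), pos 3: l→v (+10), pos 4: o→a (+12), pos 5: r→a (+9) — repeating every 3. A repeating key of period 3 is used — shifts +10, +12, +9 over and over.
Undoing it on babdqa: b−10=r, a−12=o, b−9=s, d−10=t, q−12=e, a−9=r.

roster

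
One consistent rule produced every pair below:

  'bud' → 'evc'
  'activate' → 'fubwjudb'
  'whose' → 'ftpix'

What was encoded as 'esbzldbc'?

The output letters match the input read backwards, each shifted +1: bud reversed is dub. Read the word backwards and shift each letter +1.
Undoing it on esbzldbc: shift back: e−1=d, s−1=r, b−1=a, z−1=y, l−1=k, d−1=c, b−1=a, c−1=b → draykcab; then reverse → backyard.

backyard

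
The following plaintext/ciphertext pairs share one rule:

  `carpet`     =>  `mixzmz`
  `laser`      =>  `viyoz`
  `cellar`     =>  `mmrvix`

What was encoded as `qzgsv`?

grain

Shifts by position in carpet: pos 0: c→m (+10), pos 1: a→i (+8), pos 2: r→x (+6), pos 3: p→z (+10), pos 4: e→m (+8), pos 5: t→z (+6) — repeating every 3. It's a Vigenère-style cipher with numeric key [10,8,6]: position i shifts by key[i mod 3].
Undoing it on qzgsv: q−10=g, z−8=r, g−6=a, s−10=i, v−8=n.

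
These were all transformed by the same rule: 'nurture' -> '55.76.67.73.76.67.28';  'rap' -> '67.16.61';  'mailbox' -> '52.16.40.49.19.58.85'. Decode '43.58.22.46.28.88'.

n(#14)→55 and u(#21)→76: differences scale by 3, so n = 3·pos + 13. With a=1..z=26, the number is 3·pos + 13.
Decoding 43.58.22.46.28.88: 43→(43−13)÷3=10=j, 58→(58−13)÷3=15=o, 22→(22−13)÷3=3=c, 46→(46−13)÷3=11=k, 28→(28−13)÷3=5=e, 88→(88−13)÷3=25=y.

jockey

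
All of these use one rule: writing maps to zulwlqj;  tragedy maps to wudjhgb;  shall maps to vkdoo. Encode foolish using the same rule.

Compare letters: w→z is +3, r→u is +3, i→l is +3 — a constant shift. Every letter moves 3 places later in the alphabet, wrapping around z→a.
On foolish: f+3=i, o+3=r, o+3=r, l+3=o, i+3=l, s+3=v, h+3=k.

irrolvk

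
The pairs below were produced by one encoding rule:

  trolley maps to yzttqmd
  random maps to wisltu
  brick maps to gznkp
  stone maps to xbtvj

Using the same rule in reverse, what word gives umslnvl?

pending

Shifts by position in trolley: pos 0: t→y (+5), pos 1: r→z (+8), pos 2: o→t (+5), pos 3: l→t (+8) — repeating every 2. The shifts repeat in a cycle of length 2: positions 0,1,… shift by +5, +8, then the pattern repeats.
Decoding umslnvl: u−5=p, m−8=e, s−5=n, l−8=d, n−5=i, v−8=n, l−5=g.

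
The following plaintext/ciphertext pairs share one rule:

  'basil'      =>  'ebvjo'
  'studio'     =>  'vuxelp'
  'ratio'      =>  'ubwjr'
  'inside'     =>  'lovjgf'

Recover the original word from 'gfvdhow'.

descent

The shifts repeat in a cycle of length 2: positions 0,1,… shift by +3, +1, then the pattern repeats.
Decoding gfvdhow: g−3=d, f−1=e, v−3=s, d−1=c, h−3=e, o−1=n, w−3=t.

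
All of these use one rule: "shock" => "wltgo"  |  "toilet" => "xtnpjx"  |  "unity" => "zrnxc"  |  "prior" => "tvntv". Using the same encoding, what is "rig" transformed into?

vnk

The shift depends on letter class: consonant s→w is +4, but vowel o→t is +5. The rule splits by letter class: vowels +5, consonants +4.
For rig: r(cons)+4=v, i(vowel)+5=n, g(cons)+4=k.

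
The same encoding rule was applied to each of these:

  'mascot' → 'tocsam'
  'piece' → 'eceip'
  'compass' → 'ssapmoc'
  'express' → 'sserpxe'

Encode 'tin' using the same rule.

nit

The output letters match the input read backwards: mascot reversed is tocsam. The word is simply reversed.
Applying it to tin: reverse → nit.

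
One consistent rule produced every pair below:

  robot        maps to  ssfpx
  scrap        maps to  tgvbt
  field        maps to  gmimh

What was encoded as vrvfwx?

unrest

A repeating key of period 3 is used — shifts +1, +4, +4 over and over.
Reversing it on vrvfwx: v−1=u, r−4=n, v−4=r, f−1=e, w−4=s, x−4=t.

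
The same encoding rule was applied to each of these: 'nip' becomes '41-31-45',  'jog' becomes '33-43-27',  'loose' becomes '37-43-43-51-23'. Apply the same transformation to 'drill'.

21-49-31-37-37

n(#14)→41 and i(#9)→31: differences scale by 2, so n = 2·pos + 13. With a=1..z=26, the number is 2·pos + 13.
On drill: d=4→21, r=18→49, i=9→31, l=12→37, l=12→37.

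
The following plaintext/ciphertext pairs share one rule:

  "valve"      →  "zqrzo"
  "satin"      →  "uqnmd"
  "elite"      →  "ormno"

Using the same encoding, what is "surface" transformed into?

v(21)→z(25) and a(0)→q(16) fit y≡19x+16 (mod 26); the inverse of 19 mod 26 is 11. Each letter's alphabet position (a=0..z=25) is mapped through 19·x+16 mod 26 — an affine cipher.
Applying it to surface: s(18)→19·18+16≡20=u; u(20)→19·20+16≡6=g; r(17)→19·17+16≡1=b; f(5)→19·5+16≡7=h; a(0)→19·0+16≡16=q; c(2)→19·2+16≡2=c; e(4)→19·4+16≡14=o (all mod 26).

ugbhqco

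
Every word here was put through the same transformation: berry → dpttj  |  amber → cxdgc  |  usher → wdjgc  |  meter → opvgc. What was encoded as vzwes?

touch

Shifts by position in berry: pos 0: b→d (+2), pos 1: e→p (+11), pos 2: r→t (+2), pos 3: r→t (+2), pos 4: y→j (+11) — repeating every 3. A repeating key of period 3 is used — shifts +2, +11, +2 over and over.
Decoding vzwes: v−2=t, z−11=o, w−2=u, e−2=c, s−11=h.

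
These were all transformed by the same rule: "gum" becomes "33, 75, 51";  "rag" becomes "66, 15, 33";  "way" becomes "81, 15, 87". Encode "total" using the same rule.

72, 57, 72, 15, 48

g(#7)→33 and u(#21)→75: differences scale by 3, so n = 3·pos + 12. With a=1..z=26, the number is 3·pos + 12.
Applying it to total: t=20→72, o=15→57, t=20→72, a=1→15, l=12→48.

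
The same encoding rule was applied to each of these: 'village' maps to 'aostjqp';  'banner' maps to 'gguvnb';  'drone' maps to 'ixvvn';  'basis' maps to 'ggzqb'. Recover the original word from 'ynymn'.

three

In village: v→a is +5, i→o is +6, l→s is +7, l→t is +8 — the shift increases by 1 each position. The shift increases by 1 at each position, starting from +5: 5, 6, 7, ….
Undoing it on ynymn: y−5=t, n−6=h, y−7=r, m−8=e, n−9=e.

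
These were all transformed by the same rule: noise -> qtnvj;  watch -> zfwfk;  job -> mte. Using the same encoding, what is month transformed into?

ptqwk

The rule splits by letter class: vowels +5, consonants +3.
For month: m(cons)+3=p, o(vowel)+5=t, n(cons)+3=q, t(cons)+3=w, h(cons)+3=k.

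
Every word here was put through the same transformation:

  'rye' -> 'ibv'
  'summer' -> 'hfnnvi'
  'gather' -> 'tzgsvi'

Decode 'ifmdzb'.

Each pair mirrors across the alphabet (r↔i, y↔b, e↔v): positions sum to 25. Letters are reflected about the middle of the alphabet (position → 25−position): Atbash.
Reversing it on ifmdzb: i↔r, f↔u, m↔n, d↔w, z↔a, b↔y.

runway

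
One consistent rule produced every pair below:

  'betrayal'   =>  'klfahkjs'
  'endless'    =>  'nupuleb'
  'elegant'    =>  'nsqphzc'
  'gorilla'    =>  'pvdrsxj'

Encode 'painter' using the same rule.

Shifts by position in betrayal: pos 0: b→k (+9), pos 1: e→l (+7), pos 2: t→f (+12), pos 3: r→a (+9), pos 4: a→h (+7), pos 5: y→k (+12) — repeating every 3. A repeating key of period 3 is used — shifts +9, +7, +12 over and over.
On painter: p+9=y, a+7=h, i+12=u, n+9=w, t+7=a, e+12=q, r+9=a.

yhuwaqa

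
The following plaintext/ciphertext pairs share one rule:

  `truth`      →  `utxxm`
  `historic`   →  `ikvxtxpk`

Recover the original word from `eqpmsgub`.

dominant

In truth: t→u is +1, r→t is +2, u→x is +3, t→x is +4 — the shift increases by 1 each position. The shift increases by 1 at each position, starting from +1: 1, 2, 3, ….
Undoing it on eqpmsgub: e−1=d, q−2=o, p−3=m, m−4=i, s−5=n, g−6=a, u−7=n, b−8=t.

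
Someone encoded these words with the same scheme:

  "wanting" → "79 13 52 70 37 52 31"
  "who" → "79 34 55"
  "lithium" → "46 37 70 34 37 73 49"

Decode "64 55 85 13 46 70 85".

royalty

Each letter becomes 3×(its alphabet position, a=1..z=26) + 10.
Reversing it on 64 55 85 13 46 70 85: 64→(64−10)÷3=18=r, 55→(55−10)÷3=15=o, 85→(85−10)÷3=25=y, 13→(13−10)÷3=1=a, 46→(46−10)÷3=12=l, 70→(70−10)÷3=20=t, 85→(85−10)÷3=25=y.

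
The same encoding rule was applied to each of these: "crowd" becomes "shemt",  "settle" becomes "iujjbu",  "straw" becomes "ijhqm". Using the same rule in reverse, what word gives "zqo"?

Compare letters: c→s is +16, r→h is +16, o→e is +16 — a constant shift. This is a Caesar cipher with shift 16.
Reversing it on zqo: z−16=j, q−16=a, o−16=y.

jay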